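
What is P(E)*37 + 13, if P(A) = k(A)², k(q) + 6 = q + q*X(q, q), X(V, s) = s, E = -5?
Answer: 7265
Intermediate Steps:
k(q) = -6 + q + q² (k(q) = -6 + (q + q*q) = -6 + (q + q²) = -6 + q + q²)
P(A) = (-6 + A + A²)²
P(E)*37 + 13 = (-6 - 5 + (-5)²)²*37 + 13 = (-6 - 5 + 25)²*37 + 13 = 14²*37 + 13 = 196*37 + 13 = 7252 + 13 = 7265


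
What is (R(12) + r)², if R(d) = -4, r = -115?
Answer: 14161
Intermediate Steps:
(R(12) + r)² = (-4 - 115)² = (-119)² = 14161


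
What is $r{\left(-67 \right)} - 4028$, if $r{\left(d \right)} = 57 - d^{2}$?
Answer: $-8460$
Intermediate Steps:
$r{\left(-67 \right)} - 4028 = \left(57 - \left(-67\right)^{2}\right) - 4028 = \left(57 - 4489\right) - 4028 = -4432 - 4028 = -8460$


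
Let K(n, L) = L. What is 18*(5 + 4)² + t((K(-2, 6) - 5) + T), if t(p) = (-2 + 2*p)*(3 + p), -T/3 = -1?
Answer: 1500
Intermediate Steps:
T = 3 (T = -3*(-1) = 3)
18*(5 + 4)² + t((K(-2, 6) - 5) + T) = 18*(5 + 4)² + (-6 + 2*((6 - 5) + 3)² + 4*((6 - 5) + 3)) = 18*9² + (-6 + 2*(1 + 3)² + 4*(1 + 3)) = 18*81 + (-6 + 2*4² + 4*4) = 1458 + (-6 + 2*16 + 16) = 1458 + (-6 + 32 + 16) = 1458 + 42 = 1500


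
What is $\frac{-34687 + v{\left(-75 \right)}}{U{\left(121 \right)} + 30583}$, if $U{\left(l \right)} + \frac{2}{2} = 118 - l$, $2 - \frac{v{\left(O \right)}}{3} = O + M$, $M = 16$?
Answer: $- \frac{34504}{30579} \approx -1.1284$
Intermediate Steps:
$v{\left(O \right)} = -42 - 3 O$ ($v{\left(O \right)} = 6 - 3 \left(O + 16\right) = 6 - 3 \left(16 + O\right) = 6 - \left(48 + 3 O\right) = -42 - 3 O$)
$U{\left(l \right)} = 117 - l$ ($U{\left(l \right)} = -1 - \left(-118 + l\right) = 117 - l$)
$\frac{-34687 + v{\left(-75 \right)}}{U{\left(121 \right)} + 30583} = \frac{-34687 - -183}{\left(117 - 121\right) + 30583} = \frac{-34687 + \left(-42 + 225\right)}{\left(117 - 121\right) + 30583} = \frac{-34687 + 183}{-4 + 30583} = - \frac{34504}{30579}$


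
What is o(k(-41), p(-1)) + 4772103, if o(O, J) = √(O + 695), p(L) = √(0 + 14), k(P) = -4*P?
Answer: 4772103 + √859 ≈ 4.7721e+6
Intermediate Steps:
p(L) = √14
o(O, J) = √(695 + O)
o(k(-41), p(-1)) + 4772103 = √(695 - 4*(-41)) + 4772103 = √(695 + 164) + 4772103 = √859 + 4772103 = 4772103 + √859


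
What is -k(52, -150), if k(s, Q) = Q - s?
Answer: 202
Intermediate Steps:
-k(52, -150) = -(-150 - 1*52) = -(-150 - 52) = -1*(-202) = 202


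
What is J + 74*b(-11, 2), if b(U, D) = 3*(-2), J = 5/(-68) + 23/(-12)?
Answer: -45491/102 ≈ -445.99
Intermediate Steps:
J = -203/102 (J = 5*(-1/68) + 23*(-1/12) = -5/68 - 23/12 = -203/102 ≈ -1.9902)
b(U, D) = -6
J + 74*b(-11, 2) = -203/102 + 74*(-6) = -203/102 - 444 = -45491/102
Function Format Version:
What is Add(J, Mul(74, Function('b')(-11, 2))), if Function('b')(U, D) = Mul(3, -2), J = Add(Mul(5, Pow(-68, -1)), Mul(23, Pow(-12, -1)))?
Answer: Rational(-45491, 102) ≈ -445.99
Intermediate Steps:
J = Rational(-203, 102) (J = Add(Mul(5, Rational(-1, 68)), Mul(23, Rational(-1, 12))) = Add(Rational(-5, 68), Rational(-23, 12)) = Rational(-203, 102) ≈ -1.9902)
Function('b')(U, D) = -6
Add(J, Mul(74, Function('b')(-11, 2))) = Add(Rational(-203, 102), Mul(74, -6)) = Add(Rational(-203, 102), -444) = Rational(-45491, 102)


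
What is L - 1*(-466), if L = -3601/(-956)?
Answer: 449097/956 ≈ 469.77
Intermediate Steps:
L = 3601/956 (L = -3601*(-1/956) = 3601/956 ≈ 3.7667)
L - 1*(-466) = 3601/956 - 1*(-466) = 3601/956 + 466 = 449097/956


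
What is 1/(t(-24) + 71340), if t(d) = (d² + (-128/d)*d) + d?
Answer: 1/71764 ≈ 1.3935e-5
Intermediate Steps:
t(d) = -128 + d + d² (t(d) = (d² - 128) + d = (-128 + d²) + d = -128 + d + d²)
1/(t(-24) + 71340) = 1/((-128 - 24 + (-24)²) + 71340) = 1/((-128 - 24 + 576) + 71340) = 1/(424 + 71340) = 1/71764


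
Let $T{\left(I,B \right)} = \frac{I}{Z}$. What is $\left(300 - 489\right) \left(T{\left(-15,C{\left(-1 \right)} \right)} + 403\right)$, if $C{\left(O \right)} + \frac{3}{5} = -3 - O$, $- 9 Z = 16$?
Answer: $- \frac{1244187}{16} \approx -77762.0$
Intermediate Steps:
$Z = - \frac{16}{9}$ ($Z = \left(- \frac{1}{9}\right) 16 = - \frac{16}{9} \approx -1.7778$)
$C{\left(O \right)} = - \frac{18}{5} - O$ ($C{\left(O \right)} = - \frac{3}{5} - \left(3 + O\right) = - \frac{18}{5} - O$)
$T{\left(I,B \right)} = - \frac{9 I}{16}$ ($T{\left(I,B \right)} = \frac{I}{- \frac{16}{9}} = I \left(- \frac{9}{16}\right) = - \frac{9 I}{16}$)
$\left(300 - 489\right) \left(T{\left(-15,C{\left(-1 \right)} \right)} + 403\right) = \left(300 - 489\right) \left(\left(- \frac{9}{16}\right) \left(-15\right) + 403\right) = - 189 \left(\frac{135}{16} + 403\right) = \left(-189\right) \frac{6583}{16} = - \frac{1244187}{16}$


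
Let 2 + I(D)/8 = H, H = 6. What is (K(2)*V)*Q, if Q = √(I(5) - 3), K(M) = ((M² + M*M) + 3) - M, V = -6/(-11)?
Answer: 54*√29/11 ≈ 26.436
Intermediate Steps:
I(D) = 32 (I(D) = -16 + 8*6 = -16 + 48 = 32)
V = 6/11 (V = -6*(-1/11) = 6/11 ≈ 0.54545)
K(M) = 3 - M + 2*M² (K(M) = ((M² + M²) + 3) - M = (2*M² + 3) - M = (3 + 2*M²) - M = 3 - M + 2*M²)
Q = √29 (Q = √(32 - 3) = √29 ≈ 5.3852)
(K(2)*V)*Q = ((3 - 1*2 + 2*2²)*(6/11))*√29 = ((3 - 2 + 2*4)*(6/11))*√29 = ((3 - 2 + 8)*(6/11))*√29 = (9*(6/11))*√29 = 54*√29/11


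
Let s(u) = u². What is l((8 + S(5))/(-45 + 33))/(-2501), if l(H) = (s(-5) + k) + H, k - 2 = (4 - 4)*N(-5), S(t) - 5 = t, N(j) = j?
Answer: -51/5002 ≈ -0.010196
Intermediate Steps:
S(t) = 5 + t
k = 2 (k = 2 + (4 - 4)*(-5) = 2 + 0*(-5) = 2 + 0 = 2)
l(H) = 27 + H (l(H) = ((-5)² + 2) + H = (25 + 2) + H = 27 + H)
l((8 + S(5))/(-45 + 33))/(-2501) = (27 + (8 + (5 + 5))/(-45 + 33))/(-2501) = (27 + (8 + 10)/(-12))*(-1/2501) = (27 + 18*(-1/12))*(-1/2501) = (27 - 3/2)*(-1/2501) = (51/2)*(-1/2501) = -51/5002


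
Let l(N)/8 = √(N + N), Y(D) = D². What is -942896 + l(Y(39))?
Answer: -942896 + 312*√2 ≈ -9.4246e+5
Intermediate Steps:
l(N) = 8*√2*√N (l(N) = 8*√(N + N) = 8*√(2*N) = 8*(√2*√N) = 8*√2*√N)
-942896 + l(Y(39)) = -942896 + 8*√2*√(39²) = -942896 + 8*√2*√1521 = -942896 + 8*√2*39 = -942896 + 312*√2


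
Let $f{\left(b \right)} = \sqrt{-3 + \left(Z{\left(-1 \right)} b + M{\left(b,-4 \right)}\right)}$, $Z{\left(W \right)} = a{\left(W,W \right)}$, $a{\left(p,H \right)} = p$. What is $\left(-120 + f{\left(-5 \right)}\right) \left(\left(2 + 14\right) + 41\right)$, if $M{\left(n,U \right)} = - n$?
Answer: $-6840 + 57 \sqrt{7} \approx -6689.2$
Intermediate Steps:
$Z{\left(W \right)} = W$
$f{\left(b \right)} = \sqrt{-3 - 2 b}$
$\left(-120 + f{\left(-5 \right)}\right) \left(\left(2 + 14\right) + 41\right) = \left(-120 + \sqrt{-3 - -10}\right) \left(\left(2 + 14\right) + 41\right) = \left(-120 + \sqrt{-3 + 10}\right) \left(16 + 41\right) = \left(-120 + \sqrt{7}\right) 57 = -6840 + 57 \sqrt{7}$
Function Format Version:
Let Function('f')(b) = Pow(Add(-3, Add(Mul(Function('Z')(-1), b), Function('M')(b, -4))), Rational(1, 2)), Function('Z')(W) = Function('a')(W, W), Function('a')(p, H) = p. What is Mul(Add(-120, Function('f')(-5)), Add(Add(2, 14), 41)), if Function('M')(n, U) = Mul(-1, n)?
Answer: Add(-6840, Mul(57, Pow(7, Rational(1, 2)))) ≈ -6689.2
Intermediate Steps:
Function('Z')(W) = W
Function('f')(b) = Pow(Add(-3, Mul(-2, b)), Rational(1, 2)) (Function('f')(b) = Pow(Add(-3, Add(Mul(-1, b), Mul(-1, b))), Rational(1, 2)) = Pow(Add(-3, Mul(-2, b)), Rational(1, 2)))
Mul(Add(-120, Function('f')(-5)), Add(Add(2, 14), 41)) = Mul(Add(-120, Pow(Add(-3, Mul(-2, -5)), Rational(1, 2))), Add(Add(2, 14), 41)) = Mul(Add(-120, Pow(Add(-3, 10), Rational(1, 2))), Add(16, 41)) = Mul(Add(-120, Pow(7, Rational(1, 2))), 57) = Add(-6840, Mul(57, Pow(7, Rational(1, 2))))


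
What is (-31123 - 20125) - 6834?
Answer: -58082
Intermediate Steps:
(-31123 - 20125) - 6834 = -51248 - 6834 = -58082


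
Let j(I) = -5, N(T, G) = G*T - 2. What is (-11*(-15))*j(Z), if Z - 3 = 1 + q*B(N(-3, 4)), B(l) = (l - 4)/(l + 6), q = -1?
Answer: -825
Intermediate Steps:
N(T, G) = -2 + G*T
B(l) = (-4 + l)/(6 + l)
Z = 7/4 (Z = 3 + (1 - (-4 + (-2 + 4*(-3)))/(6 + (-2 + 4*(-3)))) = 3 + (1 - (-4 + (-2 - 12))/(6 + (-2 - 12))) = 3 + (1 - (-4 - 14)/(6 - 14)) = 3 + (1 - (-18)/(-8)) = 3 + (1 - (-1)*(-18)/8) = 3 + (1 - 1*9/4) = 3 + (1 - 9/4) = 3 - 5/4 = 7/4 ≈ 1.7500)
(-11*(-15))*j(Z) = -11*(-15)*(-5) = 165*(-5) = -825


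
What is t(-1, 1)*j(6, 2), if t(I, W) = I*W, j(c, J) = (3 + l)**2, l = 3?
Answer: -36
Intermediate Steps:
j(c, J) = 36 (j(c, J) = (3 + 3)**2 = 6**2 = 36)
t(-1, 1)*j(6, 2) = -1*1*36 = -1*36 = -36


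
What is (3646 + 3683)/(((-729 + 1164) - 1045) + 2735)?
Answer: 7329/2125 ≈ 3.4489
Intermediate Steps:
(3646 + 3683)/(((-729 + 1164) - 1045) + 2735) = 7329/((435 - 1045) + 2735) = 7329/(-610 + 2735) = 7329/2125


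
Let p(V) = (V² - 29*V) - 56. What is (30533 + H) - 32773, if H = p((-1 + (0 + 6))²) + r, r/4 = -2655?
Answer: -13016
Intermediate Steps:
r = -10620 (r = 4*(-2655) = -10620)
p(V) = -56 + V² - 29*V
H = -10776 (H = (-56 + ((-1 + (0 + 6))²)² - 29*(-1 + (0 + 6))²) - 10620 = (-56 + ((-1 + 6)²)² - 29*(-1 + 6)²) - 10620 = (-56 + (5²)² - 29*5²) - 10620 = (-56 + 25² - 29*25) - 10620 = (-56 + 625 - 725) - 10620 = -156 - 10620 = -10776)
(30533 + H) - 32773 = (30533 - 10776) - 32773 = 19757 - 32773 = -13016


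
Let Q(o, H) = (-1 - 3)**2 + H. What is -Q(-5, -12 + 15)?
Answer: -19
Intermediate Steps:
Q(o, H) = 16 + H (Q(o, H) = (-4)**2 + H = 16 + H)
-Q(-5, -12 + 15) = -(16 + (-12 + 15)) = -(16 + 3) = -1*19 = -19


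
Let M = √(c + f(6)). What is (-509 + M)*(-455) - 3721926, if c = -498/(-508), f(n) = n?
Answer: -3490331 - 1365*√50038/254 ≈ -3.4915e+6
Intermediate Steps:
c = 249/254 (c = -498*(-1/508) = 249/254 ≈ 0.98032)
M = 3*√50038/254 (M = √(249/254 + 6) = √(1773/254) = 3*√50038/254 ≈ 2.6420)
(-509 + M)*(-455) - 3721926 = (-509 + 3*√50038/254)*(-455) - 3721926 = (231595 - 1365*√50038/254) - 3721926 = -3490331 - 1365*√50038/254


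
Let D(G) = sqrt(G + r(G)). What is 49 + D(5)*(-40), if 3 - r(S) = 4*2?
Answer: 49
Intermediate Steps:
r(S) = -5 (r(S) = 3 - 4*2 = 3 - 1*8 = 3 - 8 = -5)
D(G) = sqrt(-5 + G) (D(G) = sqrt(G - 5) = sqrt(-5 + G))
49 + D(5)*(-40) = 49 + sqrt(-5 + 5)*(-40) = 49 + sqrt(0)*(-40) = 49 + 0*(-40) = 49 + 0 = 49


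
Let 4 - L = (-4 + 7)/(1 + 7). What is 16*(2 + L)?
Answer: 90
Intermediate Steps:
L = 29/8 (L = 4 - (-4 + 7)/(1 + 7) = 4 - 3/8 = 29/8 ≈ 3.6250)
16*(2 + L) = 16*(2 + 29/8) = 16*(45/8) = 90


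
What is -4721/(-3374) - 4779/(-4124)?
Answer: 17796875/6957188 ≈ 2.5581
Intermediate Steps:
-4721/(-3374) - 4779/(-4124) = -4721*(-1/3374) - 4779*(-1/4124) = 4721/3374 + 4779/4124 = 17796875/6957188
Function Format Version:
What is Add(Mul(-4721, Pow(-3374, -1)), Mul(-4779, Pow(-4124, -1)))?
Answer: Rational(17796875, 6957188) ≈ 2.5581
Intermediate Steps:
Add(Mul(-4721, Pow(-3374, -1)), Mul(-4779, Pow(-4124, -1))) = Add(Mul(-4721, Rational(-1, 3374)), Mul(-4779, Rational(-1, 4124))) = Add(Rational(4721, 3374), Rational(4779, 4124)) = Rational(17796875, 6957188)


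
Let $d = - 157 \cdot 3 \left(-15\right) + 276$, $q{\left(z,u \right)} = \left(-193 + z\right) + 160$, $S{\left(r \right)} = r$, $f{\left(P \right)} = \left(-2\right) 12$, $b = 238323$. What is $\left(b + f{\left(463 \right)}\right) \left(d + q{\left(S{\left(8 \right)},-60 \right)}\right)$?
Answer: $1743395484$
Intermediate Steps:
$f{\left(P \right)} = -24$
$q{\left(z,u \right)} = -33 + z$
$d = 7341$ ($d = \left(-157\right) \left(-45\right) + 276 = 7065 + 276 = 7341$)
$\left(b + f{\left(463 \right)}\right) \left(d + q{\left(S{\left(8 \right)},-60 \right)}\right) = \left(238323 - 24\right) \left(7341 + \left(-33 + 8\right)\right) = 238299 \left(7341 - 25\right) = 238299 \cdot 7316 = 1743395484$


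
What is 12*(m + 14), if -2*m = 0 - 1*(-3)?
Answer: 150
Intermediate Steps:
m = -3/2 (m = -(0 - 1*(-3))/2 = -(0 + 3)/2 = -½*3 = -3/2 ≈ -1.5000)
12*(m + 14) = 12*(-3/2 + 14) = 12*(25/2) = 150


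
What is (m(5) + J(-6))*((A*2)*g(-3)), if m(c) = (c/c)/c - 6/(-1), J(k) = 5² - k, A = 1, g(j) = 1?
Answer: 372/5 ≈ 74.400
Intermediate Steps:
J(k) = 25 - k
m(c) = 6 + 1/c (m(c) = 1/c - 6*(-1) = 1/c + 6 = 6 + 1/c)
(m(5) + J(-6))*((A*2)*g(-3)) = ((6 + 1/5) + (25 - 1*(-6)))*((1*2)*1) = ((6 + ⅕) + (25 + 6))*(2*1) = (31/5 + 31)*2 = (186/5)*2 = 372/5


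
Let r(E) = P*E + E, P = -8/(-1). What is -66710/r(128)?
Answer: -33355/576 ≈ -57.908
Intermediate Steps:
P = 8 (P = -8*(-1) = 8)
r(E) = 9*E (r(E) = 8*E + E = 9*E)
-66710/r(128) = -66710/(9*128) = -66710/1152 = -66710*1/1152 = -33355/576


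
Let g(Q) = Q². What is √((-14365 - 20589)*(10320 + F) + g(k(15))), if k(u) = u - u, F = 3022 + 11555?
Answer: I*√870249738 ≈ 29500.0*I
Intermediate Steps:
F = 14577
k(u) = 0
√((-14365 - 20589)*(10320 + F) + g(k(15))) = √((-14365 - 20589)*(10320 + 14577) + 0²) = √(-34954*24897 + 0) = √(-870249738 + 0) = √(-870249738) = I*√870249738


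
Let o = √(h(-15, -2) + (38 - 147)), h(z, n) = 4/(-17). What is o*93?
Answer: 93*I*√31569/17 ≈ 972.0*I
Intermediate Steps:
h(z, n) = -4/17 (h(z, n) = 4*(-1/17) = -4/17)
o = I*√31569/17 (o = √(-4/17 + (38 - 147)) = √(-4/17 - 109) = √(-1857/17) = I*√31569/17 ≈ 10.452*I)
o*93 = (I*√31569/17)*93 = 93*I*√31569/17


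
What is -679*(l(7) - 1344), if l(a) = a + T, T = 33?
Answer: 885416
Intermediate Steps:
l(a) = 33 + a (l(a) = a + 33 = 33 + a)
-679*(l(7) - 1344) = -679*((33 + 7) - 1344) = -679*(40 - 1344) = -679*(-1304) = 885416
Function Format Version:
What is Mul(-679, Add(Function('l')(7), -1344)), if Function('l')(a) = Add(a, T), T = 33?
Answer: 885416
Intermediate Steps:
Function('l')(a) = Add(33, a) (Function('l')(a) = Add(a, 33) = Add(33, a))
Mul(-679, Add(Function('l')(7), -1344)) = Mul(-679, Add(Add(33, 7), -1344)) = Mul(-679, Add(40, -1344)) = Mul(-679, -1304) = 885416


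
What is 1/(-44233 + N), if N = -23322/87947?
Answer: -87947/3890182973 ≈ -2.2607e-5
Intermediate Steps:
N = -23322/87947 (N = -23322*1/87947 = -23322/87947 ≈ -0.26518)
1/(-44233 + N) = 1/(-44233 - 23322/87947) = 1/(-3890182973/87947) = -87947/3890182973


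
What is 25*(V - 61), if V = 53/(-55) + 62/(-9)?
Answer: -170410/99 ≈ -1721.3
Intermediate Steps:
V = -3887/495 (V = 53*(-1/55) + 62*(-⅑) = -53/55 - 62/9 = -3887/495 ≈ -7.8525)
25*(V - 61) = 25*(-3887/495 - 61) = 25*(-34082/495) = -170410/99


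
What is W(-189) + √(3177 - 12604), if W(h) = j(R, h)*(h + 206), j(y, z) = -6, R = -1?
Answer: -102 + I*√9427 ≈ -102.0 + 97.093*I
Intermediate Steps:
W(h) = -1236 - 6*h (W(h) = -6*(h + 206) = -6*(206 + h) = -1236 - 6*h)
W(-189) + √(3177 - 12604) = (-1236 - 6*(-189)) + √(3177 - 12604) = (-1236 + 1134) + √(-9427) = -102 + I*√9427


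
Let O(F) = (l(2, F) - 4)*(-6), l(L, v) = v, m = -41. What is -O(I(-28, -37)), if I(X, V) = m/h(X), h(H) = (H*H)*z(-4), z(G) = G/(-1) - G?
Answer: -75387/3136 ≈ -24.039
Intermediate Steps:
z(G) = -2*G (z(G) = G*(-1) - G = -G - G = -2*G)
h(H) = 8*H² (h(H) = (H*H)*(-2*(-4)) = H²*8 = 8*H²)
I(X, V) = -41/(8*X²) (I(X, V) = -41*1/(8*X²) = -41/(8*X²))
O(F) = 24 - 6*F (O(F) = (F - 4)*(-6) = (-4 + F)*(-6) = 24 - 6*F)
-O(I(-28, -37)) = -(24 - (-123)/(4*(-28)²)) = -(24 - (-123)/(4*784)) = -(24 - 6*(-41/6272)) = -(24 + 123/3136) = -1*75387/3136 = -75387/3136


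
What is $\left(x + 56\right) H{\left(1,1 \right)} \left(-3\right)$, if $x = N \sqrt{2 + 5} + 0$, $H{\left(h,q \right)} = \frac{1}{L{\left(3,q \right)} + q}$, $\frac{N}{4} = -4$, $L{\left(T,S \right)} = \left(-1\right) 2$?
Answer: $168 - 48 \sqrt{7} \approx 41.004$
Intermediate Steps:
$L{\left(T,S \right)} = -2$
$N = -16$ ($N = 4 \left(-4\right) = -16$)
$H{\left(h,q \right)} = \frac{1}{-2 + q}$
$x = - 16 \sqrt{7}$ ($x = - 16 \sqrt{2 + 5} + 0 = - 16 \sqrt{7} + 0 = - 16 \sqrt{7} \approx -42.332$)
$\left(x + 56\right) H{\left(1,1 \right)} \left(-3\right) = \left(- 16 \sqrt{7} + 56\right) \frac{1}{-2 + 1} \left(-3\right) = \left(56 - 16 \sqrt{7}\right) \frac{1}{-1} \left(-3\right) = \left(56 - 16 \sqrt{7}\right) \left(\left(-1\right) \left(-3\right)\right) = \left(56 - 16 \sqrt{7}\right) 3 = 168 - 48 \sqrt{7}$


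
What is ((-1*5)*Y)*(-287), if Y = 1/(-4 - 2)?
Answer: -1435/6 ≈ -239.17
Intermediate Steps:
Y = -⅙ (Y = 1/(-6) = -⅙ ≈ -0.16667)
((-1*5)*Y)*(-287) = (-1*5*(-⅙))*(-287) = -5*(-⅙)*(-287) = (⅚)*(-287) = -1435/6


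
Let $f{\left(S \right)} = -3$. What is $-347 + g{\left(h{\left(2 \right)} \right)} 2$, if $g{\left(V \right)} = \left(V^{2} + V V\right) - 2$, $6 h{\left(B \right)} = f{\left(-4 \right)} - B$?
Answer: $- \frac{3134}{9} \approx -348.22$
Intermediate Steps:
$h{\left(B \right)} = - \frac{1}{2} - \frac{B}{6}$ ($h{\left(B \right)} = \frac{-3 - B}{6} = - \frac{1}{2} - \frac{B}{6}$)
$g{\left(V \right)} = -2 + 2 V^{2}$ ($g{\left(V \right)} = \left(V^{2} + V^{2}\right) - 2 = 2 V^{2} - 2 = -2 + 2 V^{2}$)
$-347 + g{\left(h{\left(2 \right)} \right)} 2 = -347 + \left(-2 + 2 \left(- \frac{1}{2} - \frac{1}{3}\right)^{2}\right) 2 = -347 + \left(-2 + 2 \left(- \frac{5}{6}\right)^{2}\right) 2 = -347 + \left(-2 + 2 \cdot \frac{25}{36}\right) 2 = -347 + \left(-2 + \frac{25}{18}\right) 2 = -347 - \frac{11}{9} = - \frac{3134}{9}$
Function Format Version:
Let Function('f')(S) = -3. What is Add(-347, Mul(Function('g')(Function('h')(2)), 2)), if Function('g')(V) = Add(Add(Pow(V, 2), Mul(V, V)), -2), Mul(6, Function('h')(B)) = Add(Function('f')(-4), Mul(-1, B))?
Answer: Rational(-3134, 9) ≈ -348.22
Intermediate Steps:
Function('h')(B) = Add(Rational(-1, 2), Mul(Rational(-1, 6), B)) (Function('h')(B) = Mul(Rational(1, 6), Add(-3, Mul(-1, B))) = Add(Rational(-1, 2), Mul(Rational(-1, 6), B)))
Function('g')(V) = Add(-2, Mul(2, Pow(V, 2))) (Function('g')(V) = Add(Add(Pow(V, 2), Pow(V, 2)), -2) = Add(Mul(2, Pow(V, 2)), -2) = Add(-2, Mul(2, Pow(V, 2))))
Add(-347, Mul(Function('g')(Function('h')(2)), 2)) = Add(-347, Mul(Add(-2, Mul(2, Pow(Add(Rational(-1, 2), Mul(Rational(-1, 6), 2)), 2))), 2)) = Add(-347, Mul(Add(-2, Mul(2, Pow(Add(Rational(-1, 2), Rational(-1, 3)), 2))), 2)) = Add(-347, Mul(Add(-2, Mul(2, Pow(Rational(-5, 6), 2))), 2)) = Add(-347, Mul(Add(-2, Mul(2, Rational(25, 36))), 2)) = Add(-347, Mul(Add(-2, Rational(25, 18)), 2)) = Add(-347, Mul(Rational(-11, 18), 2)) = Add(-347, Rational(-11, 9)) = Rational(-3134, 9)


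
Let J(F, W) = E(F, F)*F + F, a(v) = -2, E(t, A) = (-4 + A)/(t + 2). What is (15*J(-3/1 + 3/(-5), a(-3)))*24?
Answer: -7452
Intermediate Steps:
E(t, A) = (-4 + A)/(2 + t)
J(F, W) = F + F*(-4 + F)/(2 + F) (J(F, W) = ((-4 + F)/(2 + F))*F + F = F*(-4 + F)/(2 + F) + F = F + F*(-4 + F)/(2 + F))
(15*J(-3/1 + 3/(-5), a(-3)))*24 = (15*(2*(-3/1 + 3/(-5))*(-1 + (-3/1 + 3/(-5)))/(2 + (-3/1 + 3/(-5)))))*24 = (15*(2*(-3*1 + 3*(-⅕))*(-1 + (-3*1 + 3*(-⅕)))/(2 + (-3*1 + 3*(-⅕)))))*24 = (15*(2*(-3 - ⅗)*(-1 + (-3 - ⅗))/(2 + (-3 - ⅗))))*24 = (15*(2*(-18/5)*(-1 - 18/5)/(2 - 18/5)))*24 = (15*(2*(-18/5)*(-23/5)/(-8/5)))*24 = (15*(2*(-18/5)*(-5/8)*(-23/5)))*24 = (15*(-207/10))*24 = -621/2*24 = -7452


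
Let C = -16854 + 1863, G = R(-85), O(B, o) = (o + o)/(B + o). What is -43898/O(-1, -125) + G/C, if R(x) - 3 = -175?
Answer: -41458698334/1873875 ≈ -22125.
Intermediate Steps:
O(B, o) = 2*o/(B + o) (O(B, o) = (2*o)/(B + o) = 2*o/(B + o))
R(x) = -172 (R(x) = 3 - 175 = -172)
G = -172
C = -14991
-43898/O(-1, -125) + G/C = -43898/(2*(-125)/(-1 - 125)) - 172/(-14991) = -43898/(2*(-125)/(-126)) - 172*(-1/14991) = -43898/(2*(-125)*(-1/126)) + 172/14991 = -43898/125/63 + 172/14991 = -43898*63/125 + 172/14991 = -2765574/125 + 172/14991 = -41458698334/1873875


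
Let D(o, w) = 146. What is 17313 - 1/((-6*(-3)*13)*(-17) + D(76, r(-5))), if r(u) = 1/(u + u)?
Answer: 66343417/3832 ≈ 17313.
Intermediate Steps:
r(u) = 1/(2*u)
17313 - 1/((-6*(-3)*13)*(-17) + D(76, r(-5))) = 17313 - 1/((-6*(-3)*13)*(-17) + 146) = 17313 - 1/((18*13)*(-17) + 146) = 17313 - 1/(234*(-17) + 146) = 17313 - 1/(-3978 + 146) = 17313 - 1/(-3832) = 17313 - 1*(-1/3832) = 17313 + 1/3832 = 66343417/3832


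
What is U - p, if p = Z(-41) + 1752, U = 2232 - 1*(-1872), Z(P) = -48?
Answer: 2400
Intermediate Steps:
U = 4104 (U = 2232 + 1872 = 4104)
p = 1704 (p = -48 + 1752 = 1704)
U - p = 4104 - 1*1704 = 4104 - 1704 = 2400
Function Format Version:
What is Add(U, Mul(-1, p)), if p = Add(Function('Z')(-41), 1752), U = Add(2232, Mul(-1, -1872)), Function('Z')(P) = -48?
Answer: 2400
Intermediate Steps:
U = 4104 (U = Add(2232, 1872) = 4104)
p = 1704 (p = Add(-48, 1752) = 1704)
Add(U, Mul(-1, p)) = Add(4104, Mul(-1, 1704)) = Add(4104, -1704) = 2400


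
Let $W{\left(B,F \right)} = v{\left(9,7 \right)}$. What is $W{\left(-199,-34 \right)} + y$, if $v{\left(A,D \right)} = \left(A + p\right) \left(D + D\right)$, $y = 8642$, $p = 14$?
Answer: $8964$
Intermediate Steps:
$v{\left(A,D \right)} = 2 D \left(14 + A\right)$ ($v{\left(A,D \right)} = \left(A + 14\right) \left(D + D\right) = \left(14 + A\right) 2 D = 2 D \left(14 + A\right)$)
$W{\left(B,F \right)} = 322$ ($W{\left(B,F \right)} = 2 \cdot 7 \left(14 + 9\right) = 2 \cdot 7 \cdot 23 = 322$)
$W{\left(-199,-34 \right)} + y = 322 + 8642 = 8964$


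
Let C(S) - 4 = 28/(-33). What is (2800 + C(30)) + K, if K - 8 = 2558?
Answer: 177182/33 ≈ 5369.1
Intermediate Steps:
K = 2566 (K = 8 + 2558 = 2566)
C(S) = 104/33 (C(S) = 4 + 28/(-33) = 4 + 28*(-1/33) = 4 - 28/33 = 104/33)
(2800 + C(30)) + K = (2800 + 104/33) + 2566 = 92504/33 + 2566 = 177182/33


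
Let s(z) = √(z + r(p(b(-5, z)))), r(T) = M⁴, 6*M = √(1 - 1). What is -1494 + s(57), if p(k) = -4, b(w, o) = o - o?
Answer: -1494 + √57 ≈ -1486.4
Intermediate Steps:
b(w, o) = 0
M = 0 (M = √(1 - 1)/6 = √0/6 = (⅙)*0 = 0)
r(T) = 0 (r(T) = 0⁴ = 0)
s(z) = √z (s(z) = √(z + 0) = √z)
-1494 + s(57) = -1494 + √57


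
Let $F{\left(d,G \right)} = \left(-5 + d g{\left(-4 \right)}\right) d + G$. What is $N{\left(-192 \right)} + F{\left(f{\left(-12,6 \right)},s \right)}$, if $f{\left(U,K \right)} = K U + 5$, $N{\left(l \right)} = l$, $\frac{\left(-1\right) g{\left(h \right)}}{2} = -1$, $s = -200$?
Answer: $8921$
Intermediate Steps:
$g{\left(h \right)} = 2$ ($g{\left(h \right)} = \left(-2\right) \left(-1\right) = 2$)
$f{\left(U,K \right)} = 5 + K U$
$F{\left(d,G \right)} = G + d \left(-5 + 2 d\right)$ ($F{\left(d,G \right)} = \left(-5 + d 2\right) d + G = \left(-5 + 2 d\right) d + G = d \left(-5 + 2 d\right) + G = G + d \left(-5 + 2 d\right)$)
$N{\left(-192 \right)} + F{\left(f{\left(-12,6 \right)},s \right)} = -192 - \left(200 - 2 \left(5 + 6 \left(-12\right)\right)^{2} + 5 \left(5 + 6 \left(-12\right)\right)\right) = -192 - \left(200 - 2 \left(5 - 72\right)^{2} + 5 \left(5 - 72\right)\right) = -192 - \left(-135 - 8978\right) = -192 + \left(-200 + 335 + 2 \cdot 4489\right) = -192 + \left(-200 + 335 + 8978\right) = -192 + 9113 = 8921$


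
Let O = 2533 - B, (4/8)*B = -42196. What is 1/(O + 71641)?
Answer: 1/158566 ≈ 6.3065e-6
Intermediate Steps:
B = -84392 (B = 2*(-42196) = -84392)
O = 86925 (O = 2533 - 1*(-84392) = 2533 + 84392 = 86925)
1/(O + 71641) = 1/(86925 + 71641) = 1/158566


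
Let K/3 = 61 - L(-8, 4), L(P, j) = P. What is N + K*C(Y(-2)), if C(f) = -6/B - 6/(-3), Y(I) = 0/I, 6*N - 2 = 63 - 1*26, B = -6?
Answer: 1255/2 ≈ 627.50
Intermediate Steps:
N = 13/2 (N = ⅓ + (63 - 1*26)/6 = ⅓ + (63 - 26)/6 = ⅓ + (⅙)*37 = ⅓ + 37/6 = 13/2 ≈ 6.5000)
K = 207 (K = 3*(61 - 1*(-8)) = 3*(61 + 8) = 3*69 = 207)
Y(I) = 0
C(f) = 3 (C(f) = -6/(-6) - 6/(-3) = -6*(-⅙) - 6*(-⅓) = 1 + 2 = 3)
N + K*C(Y(-2)) = 13/2 + 207*3 = 13/2 + 621 = 1255/2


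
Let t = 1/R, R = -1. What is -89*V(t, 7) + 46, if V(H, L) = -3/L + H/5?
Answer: 3568/35 ≈ 101.94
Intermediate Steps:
t = -1 (t = 1/(-1) = 1*(-1) = -1)
V(H, L) = -3/L + H/5 (V(H, L) = -3/L + H*(⅕) = -3/L + H/5)
-89*V(t, 7) + 46 = -89*(-3/7 + (⅕)*(-1)) + 46 = -89*(-3*⅐ - ⅕) + 46 = -89*(-3/7 - ⅕) + 46 = -89*(-22/35) + 46 = 1958/35 + 46 = 3568/35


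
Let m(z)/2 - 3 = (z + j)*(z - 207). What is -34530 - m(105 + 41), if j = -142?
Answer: -34048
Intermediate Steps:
m(z) = 6 + 2*(-207 + z)*(-142 + z) (m(z) = 6 + 2*((z - 142)*(z - 207)) = 6 + 2*((-142 + z)*(-207 + z)) = 6 + 2*((-207 + z)*(-142 + z)) = 6 + 2*(-207 + z)*(-142 + z))
-34530 - m(105 + 41) = -34530 - (58794 - 698*(105 + 41) + 2*(105 + 41)²) = -34530 - (58794 - 698*146 + 2*146²) = -34530 - (58794 - 101908 + 2*21316) = -34530 - (58794 - 101908 + 42632) = -34530 - 1*(-482) = -34530 + 482 = -34048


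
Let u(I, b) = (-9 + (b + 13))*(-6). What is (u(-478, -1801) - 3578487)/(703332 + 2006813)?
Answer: -713541/542029 ≈ -1.3164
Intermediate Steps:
u(I, b) = -24 - 6*b (u(I, b) = (-9 + (13 + b))*(-6) = (4 + b)*(-6) = -24 - 6*b)
(u(-478, -1801) - 3578487)/(703332 + 2006813) = ((-24 - 6*(-1801)) - 3578487)/(703332 + 2006813) = ((-24 + 10806) - 3578487)/2710145 = (10782 - 3578487)*(1/2710145) = -3567705*1/2710145 = -713541/542029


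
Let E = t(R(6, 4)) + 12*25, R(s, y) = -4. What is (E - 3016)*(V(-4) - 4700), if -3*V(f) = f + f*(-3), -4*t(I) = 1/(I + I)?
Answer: 306535097/24 ≈ 1.2772e+7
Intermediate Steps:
t(I) = -1/(8*I) (t(I) = -1/(4*(I + I)) = -1/(2*I)/4 = -1/(8*I))
V(f) = 2*f/3 (V(f) = -(f + f*(-3))/3 = -(f - 3*f)/3 = -(-2)*f/3 = 2*f/3)
E = 9601/32 (E = -⅛/(-4) + 12*25 = -⅛*(-¼) + 300 = 1/32 + 300 = 9601/32 ≈ 300.03)
(E - 3016)*(V(-4) - 4700) = (9601/32 - 3016)*((⅔)*(-4) - 4700) = -86911*(-8/3 - 4700)/32 = -86911/32*(-14108/3) = 306535097/24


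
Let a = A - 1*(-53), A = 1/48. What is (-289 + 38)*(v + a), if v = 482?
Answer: -6445931/48 ≈ -1.3429e+5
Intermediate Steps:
A = 1/48 (A = 1*(1/48) = 1/48 ≈ 0.020833)
a = 2545/48 (a = 1/48 - 1*(-53) = 1/48 + 53 = 2545/48 ≈ 53.021)
(-289 + 38)*(v + a) = (-289 + 38)*(482 + 2545/48) = -251*25681/48 = -6445931/48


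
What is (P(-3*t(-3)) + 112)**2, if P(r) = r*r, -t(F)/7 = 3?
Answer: 16654561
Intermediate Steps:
t(F) = -21 (t(F) = -7*3 = -21)
P(r) = r**2
(P(-3*t(-3)) + 112)**2 = ((-3*(-21))**2 + 112)**2 = (63**2 + 112)**2 = (3969 + 112)**2 = 4081**2 = 16654561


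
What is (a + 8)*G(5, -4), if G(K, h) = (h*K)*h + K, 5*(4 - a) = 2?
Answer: 986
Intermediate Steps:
a = 18/5 (a = 4 - ⅕*2 = 4 - ⅖ = 18/5 ≈ 3.6000)
G(K, h) = K + K*h² (G(K, h) = (K*h)*h + K = K*h² + K = K + K*h²)
(a + 8)*G(5, -4) = (18/5 + 8)*(5*(1 + (-4)²)) = 58*(5*(1 + 16))/5 = 58*(5*17)/5 = (58/5)*85 = 986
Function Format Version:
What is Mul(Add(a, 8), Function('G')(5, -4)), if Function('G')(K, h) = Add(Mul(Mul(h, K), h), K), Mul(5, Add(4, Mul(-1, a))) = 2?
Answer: 986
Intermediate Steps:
a = Rational(18, 5) (a = Add(4, Mul(Rational(-1, 5), 2)) = Add(4, Rational(-2, 5)) = Rational(18, 5) ≈ 3.6000)
Function('G')(K, h) = Add(K, Mul(K, Pow(h, 2))) (Function('G')(K, h) = Add(Mul(Mul(K, h), h), K) = Add(Mul(K, Pow(h, 2)), K) = Add(K, Mul(K, Pow(h, 2))))
Mul(Add(a, 8), Function('G')(5, -4)) = Mul(Add(Rational(18, 5), 8), Mul(5, Add(1, Pow(-4, 2)))) = Mul(Rational(58, 5), Mul(5, Add(1, 16))) = Mul(Rational(58, 5), Mul(5, 17)) = Mul(Rational(58, 5), 85) = 986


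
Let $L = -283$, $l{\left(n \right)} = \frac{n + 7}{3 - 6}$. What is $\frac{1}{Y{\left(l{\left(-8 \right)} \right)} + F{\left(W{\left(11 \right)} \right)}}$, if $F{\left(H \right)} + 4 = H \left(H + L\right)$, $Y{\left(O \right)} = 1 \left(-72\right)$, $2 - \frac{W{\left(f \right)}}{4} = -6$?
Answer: $- \frac{1}{8108} \approx -0.00012334$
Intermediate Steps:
$l{\left(n \right)} = - \frac{7}{3} - \frac{n}{3}$ ($l{\left(n \right)} = \frac{7 + n}{-3} = \left(7 + n\right) \left(- \frac{1}{3}\right) = - \frac{7}{3} - \frac{n}{3}$)
$W{\left(f \right)} = 32$ ($W{\left(f \right)} = 8 - -24 = 8 + 24 = 32$)
$Y{\left(O \right)} = -72$
$F{\left(H \right)} = -4 + H \left(-283 + H\right)$ ($F{\left(H \right)} = -4 + H \left(H - 283\right) = -4 + H \left(-283 + H\right)$)
$\frac{1}{Y{\left(l{\left(-8 \right)} \right)} + F{\left(W{\left(11 \right)} \right)}} = \frac{1}{-72 - \left(9060 - 1024\right)} = \frac{1}{-72 - 8036} = \frac{1}{-8108} = - \frac{1}{8108}$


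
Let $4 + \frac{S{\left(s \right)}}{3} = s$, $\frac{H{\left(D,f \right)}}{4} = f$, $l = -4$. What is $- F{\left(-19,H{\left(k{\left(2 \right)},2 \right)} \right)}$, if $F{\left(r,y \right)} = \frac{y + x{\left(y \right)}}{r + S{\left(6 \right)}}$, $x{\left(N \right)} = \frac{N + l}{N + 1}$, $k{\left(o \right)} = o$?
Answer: $\frac{76}{117} \approx 0.64957$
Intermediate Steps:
$x{\left(N \right)} = \frac{-4 + N}{1 + N}$ ($x{\left(N \right)} = \frac{N - 4}{N + 1} = \frac{-4 + N}{1 + N}$)
$H{\left(D,f \right)} = 4 f$
$S{\left(s \right)} = -12 + 3 s$
$F{\left(r,y \right)} = \frac{y + \frac{-4 + y}{1 + y}}{6 + r}$ ($F{\left(r,y \right)} = \frac{y + \frac{-4 + y}{1 + y}}{r + \left(-12 + 3 \cdot 6\right)} = \frac{y + \frac{-4 + y}{1 + y}}{r + \left(-12 + 18\right)} = \frac{y + \frac{-4 + y}{1 + y}}{r + 6} = \frac{y + \frac{-4 + y}{1 + y}}{6 + r}$)
$- F{\left(-19,H{\left(k{\left(2 \right)},2 \right)} \right)} = - \frac{-4 + 4 \cdot 2 + 4 \cdot 2 \left(1 + 4 \cdot 2\right)}{\left(1 + 4 \cdot 2\right) \left(6 - 19\right)} = - \frac{-4 + 8 + 8 \left(1 + 8\right)}{\left(1 + 8\right) \left(-13\right)} = - \frac{\left(-1\right) \left(-4 + 8 + 8 \cdot 9\right)}{9 \cdot 13} = - \frac{\left(-1\right) \left(-4 + 8 + 72\right)}{9 \cdot 13} = - \frac{\left(-1\right) 76}{9 \cdot 13} = \left(-1\right) \left(- \frac{76}{117}\right) = \frac{76}{117}$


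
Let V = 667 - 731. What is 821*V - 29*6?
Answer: -52718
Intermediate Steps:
V = -64
821*V - 29*6 = 821*(-64) - 29*6 = -52544 - 174 = -52718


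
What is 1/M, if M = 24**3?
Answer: 1/13824 ≈ 7.2338e-5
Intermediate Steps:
M = 13824
1/M = 1/13824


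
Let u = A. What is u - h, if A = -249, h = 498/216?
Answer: -9047/36 ≈ -251.31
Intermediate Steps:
h = 83/36 (h = 498*(1/216) = 83/36 ≈ 2.3056)
u = -249
u - h = -249 - 1*83/36 = -249 - 83/36 = -9047/36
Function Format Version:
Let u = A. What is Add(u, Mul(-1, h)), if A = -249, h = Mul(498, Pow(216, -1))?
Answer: Rational(-9047, 36) ≈ -251.31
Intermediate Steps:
h = Rational(83, 36) (h = Mul(498, Rational(1, 216)) = Rational(83, 36) ≈ 2.3056)
u = -249
Add(u, Mul(-1, h)) = Add(-249, Mul(-1, Rational(83, 36))) = Add(-249, Rational(-83, 36)) = Rational(-9047, 36)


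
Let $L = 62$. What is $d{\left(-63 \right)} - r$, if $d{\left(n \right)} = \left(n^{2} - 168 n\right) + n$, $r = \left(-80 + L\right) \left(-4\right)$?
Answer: $14418$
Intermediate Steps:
$r = 72$ ($r = \left(-80 + 62\right) \left(-4\right) = \left(-18\right) \left(-4\right) = 72$)
$d{\left(n \right)} = n^{2} - 167 n$
$d{\left(-63 \right)} - r = - 63 \left(-167 - 63\right) - 72 = \left(-63\right) \left(-230\right) - 72 = 14490 - 72 = 14418$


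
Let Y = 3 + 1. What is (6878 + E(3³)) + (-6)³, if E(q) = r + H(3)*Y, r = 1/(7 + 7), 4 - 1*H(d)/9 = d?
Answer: 93773/14 ≈ 6698.1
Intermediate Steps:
H(d) = 36 - 9*d
r = 1/14 ≈ 0.071429
Y = 4
E(q) = 505/14 (E(q) = 1/14 + (36 - 9*3)*4 = 1/14 + (36 - 27)*4 = 1/14 + 9*4 = 1/14 + 36 = 505/14)
(6878 + E(3³)) + (-6)³ = (6878 + 505/14) + (-6)³ = 96797/14 - 216 = 93773/14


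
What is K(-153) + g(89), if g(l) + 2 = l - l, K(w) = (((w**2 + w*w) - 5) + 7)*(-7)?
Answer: -327742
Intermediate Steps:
K(w) = -14 - 14*w**2 (K(w) = (((w**2 + w**2) - 5) + 7)*(-7) = ((2*w**2 - 5) + 7)*(-7) = ((-5 + 2*w**2) + 7)*(-7) = (2 + 2*w**2)*(-7) = -14 - 14*w**2)
g(l) = -2 (g(l) = -2 + (l - l) = -2 + 0 = -2)
K(-153) + g(89) = (-14 - 14*(-153)**2) - 2 = (-14 - 14*23409) - 2 = (-14 - 327726) - 2 = -327740 - 2 = -327742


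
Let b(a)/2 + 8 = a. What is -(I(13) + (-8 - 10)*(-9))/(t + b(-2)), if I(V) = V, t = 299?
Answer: -175/279 ≈ -0.62724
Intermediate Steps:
b(a) = -16 + 2*a
-(I(13) + (-8 - 10)*(-9))/(t + b(-2)) = -(13 + (-8 - 10)*(-9))/(299 + (-16 + 2*(-2))) = -(13 - 18*(-9))/(299 + (-16 - 4)) = -(13 + 162)/(299 - 20) = -175/279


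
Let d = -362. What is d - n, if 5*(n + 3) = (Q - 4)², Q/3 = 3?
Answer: -364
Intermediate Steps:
Q = 9 (Q = 3*3 = 9)
n = 2 (n = -3 + (9 - 4)²/5 = -3 + (⅕)*5² = -3 + (⅕)*25 = -3 + 5 = 2)
d - n = -362 - 1*2 = -362 - 2 = -364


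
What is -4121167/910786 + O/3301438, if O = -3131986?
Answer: -8229173169571/1503451755134 ≈ -5.4735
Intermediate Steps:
-4121167/910786 + O/3301438 = -4121167/910786 - 3131986/3301438 = -4121167*1/910786 - 3131986*1/3301438 = -4121167/910786 - 1565993/1650719 = -8229173169571/1503451755134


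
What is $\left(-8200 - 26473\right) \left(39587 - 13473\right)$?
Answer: $-905450722$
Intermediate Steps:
$\left(-8200 - 26473\right) \left(39587 - 13473\right) = \left(-34673\right) 26114 = -905450722$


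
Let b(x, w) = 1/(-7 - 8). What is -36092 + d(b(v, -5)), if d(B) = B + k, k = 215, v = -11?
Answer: -538156/15 ≈ -35877.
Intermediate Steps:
b(x, w) = -1/15 (b(x, w) = 1/(-15) = -1/15)
d(B) = 215 + B (d(B) = B + 215 = 215 + B)
-36092 + d(b(v, -5)) = -36092 + (215 - 1/15) = -36092 + 3224/15 = -538156/15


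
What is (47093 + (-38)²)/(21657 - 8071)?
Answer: 48537/13586 ≈ 3.5726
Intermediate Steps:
(47093 + (-38)²)/(21657 - 8071) = (47093 + 1444)/13586 = 48537*(1/13586) = 48537/13586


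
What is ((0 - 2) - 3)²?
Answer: 25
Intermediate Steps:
((0 - 2) - 3)² = (-2 - 3)² = (-5)² = 25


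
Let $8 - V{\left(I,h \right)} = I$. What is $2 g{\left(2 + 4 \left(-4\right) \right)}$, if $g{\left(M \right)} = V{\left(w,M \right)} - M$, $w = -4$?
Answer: $52$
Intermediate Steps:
$V{\left(I,h \right)} = 8 - I$
$g{\left(M \right)} = 12 - M$ ($g{\left(M \right)} = \left(8 - -4\right) - M = \left(8 + 4\right) - M = 12 - M$)
$2 g{\left(2 + 4 \left(-4\right) \right)} = 2 \left(12 - \left(2 + 4 \left(-4\right)\right)\right) = 2 \left(12 - \left(2 - 16\right)\right) = 2 \left(12 - -14\right) = 2 \left(12 + 14\right) = 2 \cdot 26 = 52$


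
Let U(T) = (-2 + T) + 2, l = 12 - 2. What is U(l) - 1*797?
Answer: -787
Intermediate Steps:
l = 10
U(T) = T
U(l) - 1*797 = 10 - 1*797 = 10 - 797 = -787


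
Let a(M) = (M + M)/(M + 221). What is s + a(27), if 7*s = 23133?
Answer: 2868681/868 ≈ 3304.9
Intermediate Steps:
s = 23133/7 (s = (⅐)*23133 = 23133/7 ≈ 3304.7)
a(M) = 2*M/(221 + M) (a(M) = (2*M)/(221 + M) = 2*M/(221 + M))
s + a(27) = 23133/7 + 2*27/(221 + 27) = 23133/7 + 2*27/248 = 23133/7 + 2*27*(1/248) = 23133/7 + 27/124 = 2868681/868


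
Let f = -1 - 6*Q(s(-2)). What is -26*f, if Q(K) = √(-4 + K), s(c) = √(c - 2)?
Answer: 26 + 156*√(-4 + 2*I) ≈ 101.8 + 321.07*I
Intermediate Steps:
s(c) = √(-2 + c)
f = -1 - 6*√(-4 + 2*I) (f = -1 - 6*√(-4 + √(-2 - 2)) = -1 - 6*√(-4 + √(-4)) = -1 - 6*√(-4 + 2*I) ≈ -3.9152 - 12.349*I)
-26*f = -26*(-1 - 6*√(-4 + 2*I)) = 26 + 156*√(-4 + 2*I)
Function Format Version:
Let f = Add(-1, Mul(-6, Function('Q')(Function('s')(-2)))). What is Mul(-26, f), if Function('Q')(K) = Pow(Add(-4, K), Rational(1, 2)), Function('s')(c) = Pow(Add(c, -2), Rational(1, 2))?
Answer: Add(26, Mul(156, Pow(Add(-4, Mul(2, I)), Rational(1, 2)))) ≈ Add(101.80, Mul(321.07, I))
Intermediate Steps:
Function('s')(c) = Pow(Add(-2, c), Rational(1, 2))
f = Add(-1, Mul(-6, Pow(Add(-4, Mul(2, I)), Rational(1, 2)))) (f = Add(-1, Mul(-6, Pow(Add(-4, Pow(Add(-2, -2), Rational(1, 2))), Rational(1, 2)))) = Add(-1, Mul(-6, Pow(Add(-4, Pow(-4, Rational(1, 2))), Rational(1, 2)))) = Add(-1, Mul(-6, Pow(Add(-4, Mul(2, I)), Rational(1, 2)))) ≈ Add(-3.9152, Mul(-12.349, I)))
Mul(-26, f) = Mul(-26, Add(-1, Mul(-6, Pow(Add(-4, Mul(2, I)), Rational(1, 2))))) = Add(26, Mul(156, Pow(Add(-4, Mul(2, I)), Rational(1, 2))))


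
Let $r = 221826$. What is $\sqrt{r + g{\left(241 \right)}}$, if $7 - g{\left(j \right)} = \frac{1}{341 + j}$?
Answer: $\frac{\sqrt{75140160510}}{582} \approx 470.99$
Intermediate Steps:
$g{\left(j \right)} = 7 - \frac{1}{341 + j}$
$\sqrt{r + g{\left(241 \right)}} = \sqrt{221826 + \frac{2386 + 7 \cdot 241}{341 + 241}} = \sqrt{221826 + \frac{2386 + 1687}{582}} = \sqrt{221826 + \frac{1}{582} \cdot 4073} = \sqrt{221826 + \frac{4073}{582}} = \sqrt{\frac{129106805}{582}} = \frac{\sqrt{75140160510}}{582}$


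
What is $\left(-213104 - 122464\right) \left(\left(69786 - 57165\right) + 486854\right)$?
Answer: $-167607826800$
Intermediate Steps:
$\left(-213104 - 122464\right) \left(\left(69786 - 57165\right) + 486854\right) = - 335568 \left(12621 + 486854\right) = \left(-335568\right) 499475 = -167607826800$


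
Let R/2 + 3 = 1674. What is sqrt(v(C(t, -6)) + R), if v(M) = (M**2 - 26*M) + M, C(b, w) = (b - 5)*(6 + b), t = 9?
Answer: sqrt(5442) ≈ 73.770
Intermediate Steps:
R = 3342 (R = -6 + 2*1674 = -6 + 3348 = 3342)
C(b, w) = (-5 + b)*(6 + b)
v(M) = M**2 - 25*M
sqrt(v(C(t, -6)) + R) = sqrt((-30 + 9 + 9**2)*(-25 + (-30 + 9 + 9**2)) + 3342) = sqrt((-30 + 9 + 81)*(-25 + (-30 + 9 + 81)) + 3342) = sqrt(60*(-25 + 60) + 3342) = sqrt(60*35 + 3342) = sqrt(2100 + 3342) = sqrt(5442)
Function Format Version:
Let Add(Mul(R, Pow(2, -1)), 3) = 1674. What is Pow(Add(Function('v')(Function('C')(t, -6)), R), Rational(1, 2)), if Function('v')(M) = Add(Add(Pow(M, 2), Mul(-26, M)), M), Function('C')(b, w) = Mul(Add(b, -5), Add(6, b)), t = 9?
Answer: Pow(5442, Rational(1, 2)) ≈ 73.770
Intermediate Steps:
R = 3342 (R = Add(-6, Mul(2, 1674)) = Add(-6, 3348) = 3342)
Function('C')(b, w) = Mul(Add(-5, b), Add(6, b))
Function('v')(M) = Add(Pow(M, 2), Mul(-25, M))
Pow(Add(Function('v')(Function('C')(t, -6)), R), Rational(1, 2)) = Pow(Add(Mul(Add(-30, 9, Pow(9, 2)), Add(-25, Add(-30, 9, Pow(9, 2)))), 3342), Rational(1, 2)) = Pow(Add(Mul(Add(-30, 9, 81), Add(-25, Add(-30, 9, 81))), 3342), Rational(1, 2)) = Pow(Add(Mul(60, Add(-25, 60)), 3342), Rational(1, 2)) = Pow(Add(Mul(60, 35), 3342), Rational(1, 2)) = Pow(Add(2100, 3342), Rational(1, 2)) = Pow(5442, Rational(1, 2))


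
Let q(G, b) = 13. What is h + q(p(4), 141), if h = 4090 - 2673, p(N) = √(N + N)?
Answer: 1430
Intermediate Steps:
p(N) = √2*√N (p(N) = √(2*N) = √2*√N)
h = 1417
h + q(p(4), 141) = 1417 + 13 = 1430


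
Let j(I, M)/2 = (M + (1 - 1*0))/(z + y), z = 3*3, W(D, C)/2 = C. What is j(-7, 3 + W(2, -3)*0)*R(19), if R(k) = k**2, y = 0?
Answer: 2888/9 ≈ 320.89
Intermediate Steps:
W(D, C) = 2*C
z = 9
j(I, M) = 2/9 + 2*M/9 (j(I, M) = 2*((M + (1 - 1*0))/(9 + 0)) = 2*((M + (1 + 0))/9) = 2*((M + 1)*(1/9)) = 2*((1 + M)*(1/9)) = 2*(1/9 + M/9) = 2/9 + 2*M/9)
j(-7, 3 + W(2, -3)*0)*R(19) = (2/9 + 2*(3 + (2*(-3))*0)/9)*19**2 = (2/9 + 2*(3 - 6*0)/9)*361 = (2/9 + 2*(3 + 0)/9)*361 = (2/9 + (2/9)*3)*361 = (2/9 + 2/3)*361 = (8/9)*361 = 2888/9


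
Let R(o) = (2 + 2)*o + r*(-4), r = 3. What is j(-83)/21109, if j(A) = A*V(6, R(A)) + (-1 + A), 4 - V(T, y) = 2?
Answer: -250/21109 ≈ -0.011843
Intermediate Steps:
R(o) = -12 + 4*o (R(o) = (2 + 2)*o + 3*(-4) = 4*o - 12 = -12 + 4*o)
V(T, y) = 2 (V(T, y) = 4 - 1*2 = 4 - 2 = 2)
j(A) = -1 + 3*A (j(A) = A*2 + (-1 + A) = 2*A + (-1 + A) = -1 + 3*A)
j(-83)/21109 = (-1 + 3*(-83))/21109 = (-1 - 249)*(1/21109) = -250*1/21109 = -250/21109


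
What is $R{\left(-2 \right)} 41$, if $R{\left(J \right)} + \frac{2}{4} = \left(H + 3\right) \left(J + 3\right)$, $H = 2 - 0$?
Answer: $\frac{369}{2} \approx 184.5$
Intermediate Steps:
$H = 2$ ($H = 2 + 0 = 2$)
$R{\left(J \right)} = \frac{29}{2} + 5 J$ ($R{\left(J \right)} = - \frac{1}{2} + \left(2 + 3\right) \left(J + 3\right) = - \frac{1}{2} + 5 \left(3 + J\right) = - \frac{1}{2} + \left(15 + 5 J\right) = \frac{29}{2} + 5 J$)
$R{\left(-2 \right)} 41 = \left(\frac{29}{2} + 5 \left(-2\right)\right) 41 = \left(\frac{29}{2} - 10\right) 41 = \frac{9}{2} \cdot 41 = \frac{369}{2}$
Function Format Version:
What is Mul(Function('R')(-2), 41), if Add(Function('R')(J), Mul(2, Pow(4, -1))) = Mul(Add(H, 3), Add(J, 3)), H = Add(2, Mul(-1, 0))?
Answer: Rational(369, 2) ≈ 184.50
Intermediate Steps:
H = 2 (H = Add(2, 0) = 2)
Function('R')(J) = Add(Rational(29, 2), Mul(5, J)) (Function('R')(J) = Add(Rational(-1, 2), Mul(Add(2, 3), Add(J, 3))) = Add(Rational(-1, 2), Mul(5, Add(3, J))) = Add(Rational(-1, 2), Add(15, Mul(5, J))) = Add(Rational(29, 2), Mul(5, J)))
Mul(Function('R')(-2), 41) = Mul(Add(Rational(29, 2), Mul(5, -2)), 41) = Mul(Add(Rational(29, 2), -10), 41) = Mul(Rational(9, 2), 41) = Rational(369, 2)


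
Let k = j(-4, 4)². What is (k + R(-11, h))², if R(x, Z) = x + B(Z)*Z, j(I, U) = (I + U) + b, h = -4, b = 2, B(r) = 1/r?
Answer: 36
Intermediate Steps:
j(I, U) = 2 + I + U (j(I, U) = (I + U) + 2 = 2 + I + U)
R(x, Z) = 1 + x (R(x, Z) = x + Z/Z = x + 1 = 1 + x)
k = 4 (k = (2 - 4 + 4)² = 2² = 4)
(k + R(-11, h))² = (4 + (1 - 11))² = (4 - 10)² = (-6)² = 36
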